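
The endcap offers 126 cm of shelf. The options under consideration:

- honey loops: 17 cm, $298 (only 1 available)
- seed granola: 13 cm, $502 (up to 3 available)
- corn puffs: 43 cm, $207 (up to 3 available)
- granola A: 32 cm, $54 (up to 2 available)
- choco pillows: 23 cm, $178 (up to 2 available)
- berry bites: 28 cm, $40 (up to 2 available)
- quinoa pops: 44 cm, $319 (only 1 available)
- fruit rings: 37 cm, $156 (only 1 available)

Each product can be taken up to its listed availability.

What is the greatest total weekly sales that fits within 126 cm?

2301

Ranking by ratio (weekly sales/cm): seed granola 38.62, honey loops 17.53, choco pillows 7.74, quinoa pops 7.25.
A density-first pass picks honey loops + 3×seed granola + 2×choco pillows — 2160 at 102 cm.
The 23 cm tied up in choco pillows is better spent on quinoa pops — total rises to 2301 (123 cm).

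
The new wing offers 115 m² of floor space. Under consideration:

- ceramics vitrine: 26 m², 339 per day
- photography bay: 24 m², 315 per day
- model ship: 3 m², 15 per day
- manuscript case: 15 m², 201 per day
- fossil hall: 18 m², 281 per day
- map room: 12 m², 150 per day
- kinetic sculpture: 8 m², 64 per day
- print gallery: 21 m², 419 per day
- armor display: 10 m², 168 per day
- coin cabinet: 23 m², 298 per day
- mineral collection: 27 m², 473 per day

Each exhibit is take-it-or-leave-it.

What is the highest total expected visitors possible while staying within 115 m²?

1857

Photography bay + manuscript case + fossil hall + print gallery + armor display + mineral collection uses 115 of the 115 m² and totals 1857.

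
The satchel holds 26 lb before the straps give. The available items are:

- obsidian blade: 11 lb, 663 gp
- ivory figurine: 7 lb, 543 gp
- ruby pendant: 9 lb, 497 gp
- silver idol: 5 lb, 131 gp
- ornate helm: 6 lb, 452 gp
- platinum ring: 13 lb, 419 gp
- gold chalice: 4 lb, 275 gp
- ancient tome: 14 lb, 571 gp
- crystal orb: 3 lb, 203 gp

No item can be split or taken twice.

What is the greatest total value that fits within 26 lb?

A density-first pass picks ivory figurine + silver idol + ornate helm + gold chalice + crystal orb — 1604 at 25 lb.
The 8 lb tied up in silver idol and crystal orb is better spent on ruby pendant — total rises to 1767 (26 lb).
An exhaustive check of the 512 subsets confirms 1767.

1767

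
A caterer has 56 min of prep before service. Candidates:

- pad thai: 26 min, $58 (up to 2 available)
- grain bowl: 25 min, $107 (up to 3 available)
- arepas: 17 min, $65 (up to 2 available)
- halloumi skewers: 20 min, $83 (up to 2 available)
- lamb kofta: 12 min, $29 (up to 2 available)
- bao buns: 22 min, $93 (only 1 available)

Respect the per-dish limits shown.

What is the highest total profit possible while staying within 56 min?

A density-first pass picks 2×grain bowl — 214 at 50 min.
Dropping 2×grain bowl frees 50 min; slotting in 2×arepas + bao buns (56 min) lifts the total to 223 at 56 min.
Every other selection either busts 56 min or exceeds an availability limit or fails to beat 223.

223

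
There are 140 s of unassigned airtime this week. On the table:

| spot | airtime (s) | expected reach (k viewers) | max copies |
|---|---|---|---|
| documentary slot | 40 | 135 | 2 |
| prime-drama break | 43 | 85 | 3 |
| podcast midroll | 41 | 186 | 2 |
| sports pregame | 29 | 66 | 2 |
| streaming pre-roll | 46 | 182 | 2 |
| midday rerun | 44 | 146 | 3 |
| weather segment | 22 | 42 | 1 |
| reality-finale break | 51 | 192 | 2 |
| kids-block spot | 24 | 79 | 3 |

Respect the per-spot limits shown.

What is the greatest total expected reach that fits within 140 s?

Filling by ratio: 2×podcast midroll + streaming pre-roll for 554, with 12 s left unused.
Replace streaming pre-roll with reality-finale break: the trade gains 10 net, giving 564 at 133 s.
Nothing else within 140 s beats 564.

564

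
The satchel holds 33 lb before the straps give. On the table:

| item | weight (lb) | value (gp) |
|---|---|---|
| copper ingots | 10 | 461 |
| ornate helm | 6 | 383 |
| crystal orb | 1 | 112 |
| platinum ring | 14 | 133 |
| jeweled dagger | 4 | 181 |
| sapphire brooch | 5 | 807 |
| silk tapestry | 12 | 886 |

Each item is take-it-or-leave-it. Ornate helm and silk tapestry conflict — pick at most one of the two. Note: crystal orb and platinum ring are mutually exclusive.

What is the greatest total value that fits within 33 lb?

Copper ingots + crystal orb + jeweled dagger + sapphire brooch + silk tapestry uses 32 of the 33 lb and totals 2447.
Next best is copper ingots + jeweled dagger + sapphire brooch + silk tapestry at 2335 (31 lb) — short by 112.

2447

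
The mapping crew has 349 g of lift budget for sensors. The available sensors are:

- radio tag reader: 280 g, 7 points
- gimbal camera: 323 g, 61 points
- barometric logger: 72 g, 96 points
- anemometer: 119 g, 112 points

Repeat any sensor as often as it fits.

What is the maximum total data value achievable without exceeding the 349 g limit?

400

A density-first pass picks 4×barometric logger — 384 at 288 g.
The 72 g tied up in barometric logger is better spent on anemometer — total rises to 400 (335 g).
The spare 14 g is too small for any remaining sensor, and no exchange beats 400.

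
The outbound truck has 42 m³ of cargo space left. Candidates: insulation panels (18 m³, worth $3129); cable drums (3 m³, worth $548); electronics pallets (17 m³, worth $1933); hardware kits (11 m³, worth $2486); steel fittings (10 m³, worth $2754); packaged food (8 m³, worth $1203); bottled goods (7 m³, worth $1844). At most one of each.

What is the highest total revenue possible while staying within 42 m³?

8917

By revenue per m³: steel fittings 275.40, bottled goods 263.43, hardware kits 226.00 lead.
A density-first pass picks cable drums + hardware kits + steel fittings + packaged food + bottled goods — 8835 at 39 m³.
Dropping packaged food and bottled goods frees 15 m³; slotting in insulation panels (18 m³) lifts the total to 8917 at 42 m³.
Next best is cable drums + hardware kits + steel fittings + packaged food + bottled goods at 8835 (39 m³) — short by 82.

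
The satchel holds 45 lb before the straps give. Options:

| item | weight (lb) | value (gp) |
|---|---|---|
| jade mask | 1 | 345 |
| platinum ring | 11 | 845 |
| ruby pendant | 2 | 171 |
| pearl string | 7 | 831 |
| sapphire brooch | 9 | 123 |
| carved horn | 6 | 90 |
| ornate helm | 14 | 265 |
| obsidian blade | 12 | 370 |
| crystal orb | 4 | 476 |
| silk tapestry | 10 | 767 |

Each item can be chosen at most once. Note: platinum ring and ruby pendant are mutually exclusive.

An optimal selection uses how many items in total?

6

Optimal total is 3634.
One optimal bundle: jade mask + platinum ring + pearl string + obsidian blade + crystal orb + silk tapestry (45 lb).
Every optimal selection uses 6 items.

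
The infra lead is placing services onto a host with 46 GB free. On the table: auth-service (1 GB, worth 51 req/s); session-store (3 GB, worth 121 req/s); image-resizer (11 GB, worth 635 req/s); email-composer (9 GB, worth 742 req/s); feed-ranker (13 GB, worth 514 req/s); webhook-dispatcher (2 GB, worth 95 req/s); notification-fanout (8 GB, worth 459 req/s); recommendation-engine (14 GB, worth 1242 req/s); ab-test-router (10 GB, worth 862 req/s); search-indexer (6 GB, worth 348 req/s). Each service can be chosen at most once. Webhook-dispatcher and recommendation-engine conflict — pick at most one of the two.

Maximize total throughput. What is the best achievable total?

3532

Auth-service + image-resizer + email-composer + recommendation-engine + ab-test-router uses 45 of the 46 GB and totals 3532.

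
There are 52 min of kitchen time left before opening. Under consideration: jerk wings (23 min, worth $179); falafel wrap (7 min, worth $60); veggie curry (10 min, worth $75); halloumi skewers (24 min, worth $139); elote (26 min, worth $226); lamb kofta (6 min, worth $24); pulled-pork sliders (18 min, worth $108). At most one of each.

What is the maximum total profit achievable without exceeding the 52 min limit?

Ranking by ratio (profit/min): elote 8.69, falafel wrap 8.57, jerk wings 7.78, veggie curry 7.50.
A density-first pass picks falafel wrap + veggie curry + elote + lamb kofta — 385 at 49 min.
Replace falafel wrap and veggie curry and lamb kofta with jerk wings: the trade gains 20 net, giving 405 at 49 min.
The spare 3 min is too small for any remaining dish, and no exchange beats 405.

405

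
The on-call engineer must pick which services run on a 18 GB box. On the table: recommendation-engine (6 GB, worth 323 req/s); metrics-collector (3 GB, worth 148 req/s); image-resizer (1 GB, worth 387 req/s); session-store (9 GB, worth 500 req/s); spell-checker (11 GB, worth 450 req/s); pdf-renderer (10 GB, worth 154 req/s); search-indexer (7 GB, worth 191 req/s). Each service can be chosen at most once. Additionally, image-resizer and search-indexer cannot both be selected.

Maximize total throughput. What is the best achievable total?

1210

Density check — image-resizer 387.00, session-store 55.56, recommendation-engine 53.83 are the best per GB.
The ratio ordering already packs tightly: recommendation-engine + image-resizer + session-store, 16 GB, 1210.
Runner-up recommendation-engine + image-resizer + spell-checker tops out at 1160.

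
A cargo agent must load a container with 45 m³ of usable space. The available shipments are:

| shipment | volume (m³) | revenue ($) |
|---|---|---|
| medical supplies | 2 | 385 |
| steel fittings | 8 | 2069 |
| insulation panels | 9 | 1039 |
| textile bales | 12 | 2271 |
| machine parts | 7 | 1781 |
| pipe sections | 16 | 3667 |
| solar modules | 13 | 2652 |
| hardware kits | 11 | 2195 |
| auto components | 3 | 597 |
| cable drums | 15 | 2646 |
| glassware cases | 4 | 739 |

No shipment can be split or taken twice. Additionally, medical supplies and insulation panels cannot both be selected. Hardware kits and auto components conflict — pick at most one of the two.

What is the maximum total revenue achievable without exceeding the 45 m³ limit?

The ratio heuristic lands on steel fittings + machine parts + pipe sections + solar modules (10169) but leaves 1 m³ idle.
Replace solar modules with medical supplies + textile bales: the trade gains 4 net, giving 10173 at 45 m³.
An exhaustive check of the 2048 subsets confirms 10173.

10173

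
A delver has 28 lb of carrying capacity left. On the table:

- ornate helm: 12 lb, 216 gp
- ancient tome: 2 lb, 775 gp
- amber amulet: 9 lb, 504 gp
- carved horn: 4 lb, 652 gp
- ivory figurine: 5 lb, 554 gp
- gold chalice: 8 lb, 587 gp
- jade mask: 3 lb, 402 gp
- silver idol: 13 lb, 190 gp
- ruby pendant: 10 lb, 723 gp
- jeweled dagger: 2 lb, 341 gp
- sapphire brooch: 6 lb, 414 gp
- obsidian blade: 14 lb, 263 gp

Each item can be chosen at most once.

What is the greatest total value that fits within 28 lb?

The ratio heuristic lands on ancient tome + carved horn + ivory figurine + gold chalice + jade mask + jeweled dagger (3311) but leaves 4 lb idle.
Dropping gold chalice frees 8 lb; slotting in ruby pendant (10 lb) lifts the total to 3447 at 26 lb.
Nothing else within 28 lb beats 3447.

3447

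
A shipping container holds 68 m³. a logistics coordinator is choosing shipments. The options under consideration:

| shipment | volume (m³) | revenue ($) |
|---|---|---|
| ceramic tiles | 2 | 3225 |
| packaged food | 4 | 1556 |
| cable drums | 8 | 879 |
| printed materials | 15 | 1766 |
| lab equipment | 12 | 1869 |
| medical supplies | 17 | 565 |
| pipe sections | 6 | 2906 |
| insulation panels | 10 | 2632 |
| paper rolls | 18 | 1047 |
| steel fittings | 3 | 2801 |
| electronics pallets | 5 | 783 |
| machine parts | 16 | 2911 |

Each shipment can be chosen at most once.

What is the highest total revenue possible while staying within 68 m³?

19666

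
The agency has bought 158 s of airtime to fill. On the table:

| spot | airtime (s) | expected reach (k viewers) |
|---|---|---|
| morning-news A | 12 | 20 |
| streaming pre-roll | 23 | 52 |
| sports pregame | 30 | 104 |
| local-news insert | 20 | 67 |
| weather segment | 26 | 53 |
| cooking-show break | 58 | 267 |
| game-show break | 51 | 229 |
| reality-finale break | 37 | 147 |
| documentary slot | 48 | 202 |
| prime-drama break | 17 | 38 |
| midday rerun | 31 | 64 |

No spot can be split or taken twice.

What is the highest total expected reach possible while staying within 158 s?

698

Taking cooking-show break + game-show break + documentary slot: 157 s used, 698 in expected reach.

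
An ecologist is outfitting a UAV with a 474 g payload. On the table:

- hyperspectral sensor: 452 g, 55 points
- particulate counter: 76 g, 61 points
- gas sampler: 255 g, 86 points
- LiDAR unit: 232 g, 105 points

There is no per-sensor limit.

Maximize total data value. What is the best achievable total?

Ranking by ratio (data value/g): particulate counter 0.80, LiDAR unit 0.45, gas sampler 0.34.
Best packing: 6×particulate counter — 456 g, 366 total.
The spare 18 g is too small for any remaining sensor, and no exchange beats 366.

366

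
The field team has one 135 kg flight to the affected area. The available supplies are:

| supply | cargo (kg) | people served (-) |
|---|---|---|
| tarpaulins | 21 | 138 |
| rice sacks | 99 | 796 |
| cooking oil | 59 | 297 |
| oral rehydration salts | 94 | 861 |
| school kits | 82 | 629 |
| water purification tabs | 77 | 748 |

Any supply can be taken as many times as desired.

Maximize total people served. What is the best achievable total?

1024

Ranking by ratio (people served/kg): water purification tabs 9.71, oral rehydration salts 9.16, rice sacks 8.04, school kits 7.67.
Taking 2×tarpaulins + water purification tabs: 119 kg used, 1024 in people served.
Every other selection either busts 135 kg or fails to beat 1024.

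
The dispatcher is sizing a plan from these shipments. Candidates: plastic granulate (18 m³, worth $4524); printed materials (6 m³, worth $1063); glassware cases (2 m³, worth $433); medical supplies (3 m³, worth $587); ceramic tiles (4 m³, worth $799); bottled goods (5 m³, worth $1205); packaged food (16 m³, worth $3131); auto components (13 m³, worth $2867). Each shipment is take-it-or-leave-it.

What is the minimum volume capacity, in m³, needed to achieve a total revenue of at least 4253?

18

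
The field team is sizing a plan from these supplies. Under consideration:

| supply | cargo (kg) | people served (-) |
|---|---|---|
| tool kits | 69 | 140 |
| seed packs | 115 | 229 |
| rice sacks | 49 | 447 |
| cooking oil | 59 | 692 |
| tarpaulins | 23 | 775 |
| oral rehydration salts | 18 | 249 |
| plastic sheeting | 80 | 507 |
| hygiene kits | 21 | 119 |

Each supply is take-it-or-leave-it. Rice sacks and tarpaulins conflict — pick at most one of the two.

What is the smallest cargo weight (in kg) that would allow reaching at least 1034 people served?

62

Minimise kg subject to total people served ≥ 1034.
tarpaulins + oral rehydration salts + hygiene kits reaches 1143 using 62 kg.
Any bundle with less than 62 kg falls short of 1034.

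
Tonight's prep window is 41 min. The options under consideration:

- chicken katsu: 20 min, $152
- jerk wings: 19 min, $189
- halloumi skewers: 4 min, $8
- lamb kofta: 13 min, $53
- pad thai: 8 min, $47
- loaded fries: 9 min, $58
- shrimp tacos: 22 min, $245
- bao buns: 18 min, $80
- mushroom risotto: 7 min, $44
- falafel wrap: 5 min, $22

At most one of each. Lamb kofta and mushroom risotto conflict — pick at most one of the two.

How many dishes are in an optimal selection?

Best achievable profit is 434.
For example jerk wings + shrimp tacos achieves it, using 41 min.
All optima have 2 dishes.

2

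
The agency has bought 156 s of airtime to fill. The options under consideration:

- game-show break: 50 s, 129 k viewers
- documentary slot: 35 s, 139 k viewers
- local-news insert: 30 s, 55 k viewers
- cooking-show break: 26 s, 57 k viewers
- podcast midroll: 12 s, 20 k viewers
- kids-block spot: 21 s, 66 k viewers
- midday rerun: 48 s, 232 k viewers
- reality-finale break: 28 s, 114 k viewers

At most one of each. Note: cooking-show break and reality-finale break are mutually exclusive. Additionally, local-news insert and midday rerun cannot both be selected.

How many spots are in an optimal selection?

Best achievable expected reach is 571.
For example documentary slot + podcast midroll + kids-block spot + midday rerun + reality-finale break achieves it, using 144 s.
Every optimal selection uses 5 spots.

5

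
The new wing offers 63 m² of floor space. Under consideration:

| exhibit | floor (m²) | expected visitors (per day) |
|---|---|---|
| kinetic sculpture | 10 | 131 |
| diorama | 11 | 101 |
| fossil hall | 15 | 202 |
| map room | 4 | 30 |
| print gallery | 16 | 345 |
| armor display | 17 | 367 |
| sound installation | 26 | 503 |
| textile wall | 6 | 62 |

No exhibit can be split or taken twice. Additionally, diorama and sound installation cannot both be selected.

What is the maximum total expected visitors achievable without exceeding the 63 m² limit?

Map room + print gallery + armor display + sound installation uses 63 of the 63 m² and totals 1245.
Every other selection either busts 63 m² or breaks a pairing rule or fails to beat 1245.

1245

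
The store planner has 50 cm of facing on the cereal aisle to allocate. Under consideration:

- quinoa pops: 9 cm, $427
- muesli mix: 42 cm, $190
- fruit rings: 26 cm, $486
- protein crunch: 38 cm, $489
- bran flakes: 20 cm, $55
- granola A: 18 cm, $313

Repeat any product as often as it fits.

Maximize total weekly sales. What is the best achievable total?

2135

By weekly sales per cm: quinoa pops 47.44, fruit rings 18.69, granola A 17.39, protein crunch 12.87 lead.
5×quinoa pops uses 45 of the 50 cm and totals 2135.
Nothing else within 50 cm beats 2135.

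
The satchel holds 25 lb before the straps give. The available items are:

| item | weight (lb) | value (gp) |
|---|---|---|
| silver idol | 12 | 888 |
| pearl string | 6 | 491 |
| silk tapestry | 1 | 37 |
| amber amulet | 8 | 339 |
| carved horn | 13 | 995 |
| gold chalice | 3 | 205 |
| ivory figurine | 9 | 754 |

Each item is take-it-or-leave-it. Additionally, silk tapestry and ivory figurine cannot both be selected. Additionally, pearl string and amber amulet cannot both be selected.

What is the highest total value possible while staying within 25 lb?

Carved horn + gold chalice + ivory figurine uses 25 of the 25 lb and totals 1954.
Runner-up silver idol + carved horn tops out at 1883.

1954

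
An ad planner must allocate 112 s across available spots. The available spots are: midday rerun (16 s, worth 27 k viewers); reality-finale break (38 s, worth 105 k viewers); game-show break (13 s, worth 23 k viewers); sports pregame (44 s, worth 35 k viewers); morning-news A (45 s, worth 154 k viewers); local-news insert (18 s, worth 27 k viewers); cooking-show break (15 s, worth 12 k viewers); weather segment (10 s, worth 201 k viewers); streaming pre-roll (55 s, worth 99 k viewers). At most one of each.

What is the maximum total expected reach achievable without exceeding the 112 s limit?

Ranking by ratio (expected reach/s): weather segment 20.10, morning-news A 3.42, reality-finale break 2.76.
Filling by ratio: reality-finale break + game-show break + morning-news A + weather segment for 483, with 6 s left unused.
Dropping game-show break frees 13 s; slotting in midday rerun (16 s) lifts the total to 487 at 109 s.
Nothing else within 112 s beats 487.

487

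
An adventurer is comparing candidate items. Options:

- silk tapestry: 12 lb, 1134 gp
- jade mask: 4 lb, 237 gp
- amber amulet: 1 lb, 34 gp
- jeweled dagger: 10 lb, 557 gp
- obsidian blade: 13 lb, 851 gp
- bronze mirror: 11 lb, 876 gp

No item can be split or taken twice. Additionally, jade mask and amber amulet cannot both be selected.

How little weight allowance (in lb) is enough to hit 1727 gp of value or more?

Look for the lowest-weight combination reaching 1727.
Taking silk tapestry + bronze mirror gives 2010 (≥ 1727) for 23 lb.
No combination under 23 lb hits 1727.

23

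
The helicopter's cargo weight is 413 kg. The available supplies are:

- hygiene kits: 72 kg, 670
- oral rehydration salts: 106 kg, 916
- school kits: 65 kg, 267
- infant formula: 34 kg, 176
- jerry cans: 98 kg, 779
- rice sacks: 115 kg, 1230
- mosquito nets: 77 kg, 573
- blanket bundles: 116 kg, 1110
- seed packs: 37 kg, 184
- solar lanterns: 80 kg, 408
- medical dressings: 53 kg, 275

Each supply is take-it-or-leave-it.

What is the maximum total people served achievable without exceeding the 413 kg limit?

Density check — rice sacks 10.70, blanket bundles 9.57, hygiene kits 9.31, oral rehydration salts 8.64 are the best per kg.
Taking hygiene kits + oral rehydration salts + rice sacks + blanket bundles: 409 kg used, 3926 in people served.
Next best is hygiene kits + jerry cans + rice sacks + blanket bundles at 3789 (401 kg) — short by 137.

3926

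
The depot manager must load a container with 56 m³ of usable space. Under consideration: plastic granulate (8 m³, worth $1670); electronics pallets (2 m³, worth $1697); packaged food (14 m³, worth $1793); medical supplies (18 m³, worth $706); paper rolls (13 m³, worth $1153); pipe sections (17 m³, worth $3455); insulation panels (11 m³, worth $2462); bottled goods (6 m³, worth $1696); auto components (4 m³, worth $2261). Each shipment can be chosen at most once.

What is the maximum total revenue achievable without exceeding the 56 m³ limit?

13364

By revenue per m³: electronics pallets 848.50, auto components 565.25, bottled goods 282.67 lead.
Greedy by ratio would take plastic granulate + electronics pallets + pipe sections + insulation panels + bottled goods + auto components: 48 m³ used, total 13241.
Replace plastic granulate with packaged food: the trade gains 123 net, giving 13364 at 54 m³.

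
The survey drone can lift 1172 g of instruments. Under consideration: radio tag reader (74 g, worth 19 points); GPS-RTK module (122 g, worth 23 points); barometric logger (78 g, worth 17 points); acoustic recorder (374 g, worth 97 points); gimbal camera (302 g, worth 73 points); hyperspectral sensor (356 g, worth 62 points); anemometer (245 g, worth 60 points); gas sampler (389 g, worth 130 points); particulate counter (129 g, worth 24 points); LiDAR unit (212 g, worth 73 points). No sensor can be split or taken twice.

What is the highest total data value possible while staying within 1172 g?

Filling by ratio: radio tag reader + barometric logger + acoustic recorder + gas sampler + LiDAR unit for 336, with 45 g left unused.
Replace barometric logger with GPS-RTK module: the trade gains 6 net, giving 342 at 1171 g.
Nothing else within 1172 g beats 342.

342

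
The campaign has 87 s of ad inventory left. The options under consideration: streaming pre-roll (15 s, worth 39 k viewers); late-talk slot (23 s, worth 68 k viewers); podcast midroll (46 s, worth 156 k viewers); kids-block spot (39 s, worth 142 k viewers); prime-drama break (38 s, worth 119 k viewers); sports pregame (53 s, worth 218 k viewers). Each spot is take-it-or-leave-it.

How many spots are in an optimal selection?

2

The maximum expected reach within 87 s is 298.
podcast midroll + kids-block spot hits 298 at 85 s.
All optima have 2 spots.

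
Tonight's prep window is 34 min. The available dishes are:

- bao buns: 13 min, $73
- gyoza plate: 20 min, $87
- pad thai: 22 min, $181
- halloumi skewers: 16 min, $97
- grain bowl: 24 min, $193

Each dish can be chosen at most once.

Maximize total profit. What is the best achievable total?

193

Greedy by ratio would take pad thai: 22 min used, total 181.
The 22 min tied up in pad thai is better spent on grain bowl — total rises to 193 (24 min).
The spare 10 min is too small for any remaining dish, and no exchange beats 193.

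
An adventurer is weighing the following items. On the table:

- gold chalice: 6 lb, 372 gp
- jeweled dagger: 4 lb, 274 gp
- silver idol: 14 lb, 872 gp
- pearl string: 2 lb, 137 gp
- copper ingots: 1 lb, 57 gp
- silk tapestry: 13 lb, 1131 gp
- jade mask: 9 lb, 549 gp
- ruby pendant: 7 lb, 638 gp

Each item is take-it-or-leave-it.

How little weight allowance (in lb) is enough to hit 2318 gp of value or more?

Minimise lb subject to total value ≥ 2318.
gold chalice + pearl string + copper ingots + silk tapestry + ruby pendant reaches 2335 using 29 lb.
No combination under 29 lb hits 2318.

29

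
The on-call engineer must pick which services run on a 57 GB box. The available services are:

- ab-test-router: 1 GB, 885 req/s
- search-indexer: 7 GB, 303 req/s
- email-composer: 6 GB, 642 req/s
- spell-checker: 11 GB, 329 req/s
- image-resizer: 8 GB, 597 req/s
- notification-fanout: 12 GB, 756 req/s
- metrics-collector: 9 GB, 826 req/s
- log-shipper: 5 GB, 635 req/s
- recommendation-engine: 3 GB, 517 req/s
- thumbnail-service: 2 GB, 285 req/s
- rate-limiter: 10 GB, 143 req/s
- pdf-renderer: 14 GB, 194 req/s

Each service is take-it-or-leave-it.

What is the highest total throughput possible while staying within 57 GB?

Greedy by ratio would take ab-test-router + search-indexer + email-composer + image-resizer + notification-fanout + metrics-collector + log-shipper + recommendation-engine + thumbnail-service: 53 GB used, total 5446.
Replace search-indexer with spell-checker: the trade gains 26 net, giving 5472 at 57 GB.
Runner-up ab-test-router + search-indexer + email-composer + image-resizer + notification-fanout + metrics-collector + log-shipper + recommendation-engine + thumbnail-service tops out at 5446.

5472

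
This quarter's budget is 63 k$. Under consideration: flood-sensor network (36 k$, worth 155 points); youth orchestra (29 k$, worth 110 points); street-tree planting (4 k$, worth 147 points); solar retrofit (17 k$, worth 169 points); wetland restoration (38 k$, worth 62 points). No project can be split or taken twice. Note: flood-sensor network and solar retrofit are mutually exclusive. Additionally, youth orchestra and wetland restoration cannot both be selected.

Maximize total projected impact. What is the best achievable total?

426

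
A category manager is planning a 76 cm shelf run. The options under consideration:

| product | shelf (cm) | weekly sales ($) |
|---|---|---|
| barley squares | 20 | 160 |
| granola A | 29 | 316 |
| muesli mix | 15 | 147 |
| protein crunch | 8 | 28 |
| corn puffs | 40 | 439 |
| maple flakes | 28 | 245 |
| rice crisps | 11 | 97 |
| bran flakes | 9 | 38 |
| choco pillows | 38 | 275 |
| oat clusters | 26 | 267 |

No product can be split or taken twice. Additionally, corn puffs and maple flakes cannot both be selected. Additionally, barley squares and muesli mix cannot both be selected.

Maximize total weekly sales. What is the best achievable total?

755

Best packing: granola A + corn puffs — 69 cm, 755 total.
Runner-up corn puffs + bran flakes + oat clusters tops out at 744.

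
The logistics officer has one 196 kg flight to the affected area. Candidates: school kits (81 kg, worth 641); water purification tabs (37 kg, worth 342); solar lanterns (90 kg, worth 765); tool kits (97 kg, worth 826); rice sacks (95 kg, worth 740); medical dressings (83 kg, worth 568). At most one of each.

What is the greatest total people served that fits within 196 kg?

1591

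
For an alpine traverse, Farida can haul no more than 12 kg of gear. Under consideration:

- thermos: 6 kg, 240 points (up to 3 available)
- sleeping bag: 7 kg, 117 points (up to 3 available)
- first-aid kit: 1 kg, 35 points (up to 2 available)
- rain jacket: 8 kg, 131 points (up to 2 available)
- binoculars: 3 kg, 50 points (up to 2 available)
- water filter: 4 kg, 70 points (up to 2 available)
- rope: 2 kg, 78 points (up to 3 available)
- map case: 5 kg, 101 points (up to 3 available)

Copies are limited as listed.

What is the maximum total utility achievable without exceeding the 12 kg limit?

2×thermos uses 12 of the 12 kg and totals 480.

480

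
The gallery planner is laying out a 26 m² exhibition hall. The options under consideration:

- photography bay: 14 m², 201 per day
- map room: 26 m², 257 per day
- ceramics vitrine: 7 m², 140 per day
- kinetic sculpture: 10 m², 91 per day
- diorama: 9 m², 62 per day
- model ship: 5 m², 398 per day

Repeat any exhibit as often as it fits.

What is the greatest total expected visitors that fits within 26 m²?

1990

By expected visitors per m²: model ship 79.60, ceramics vitrine 20.00, photography bay 14.36, map room 9.88 lead.
Taking 5×model ship: 25 m² used, 1990 in expected visitors.
No other feasible combination exceeds 1990.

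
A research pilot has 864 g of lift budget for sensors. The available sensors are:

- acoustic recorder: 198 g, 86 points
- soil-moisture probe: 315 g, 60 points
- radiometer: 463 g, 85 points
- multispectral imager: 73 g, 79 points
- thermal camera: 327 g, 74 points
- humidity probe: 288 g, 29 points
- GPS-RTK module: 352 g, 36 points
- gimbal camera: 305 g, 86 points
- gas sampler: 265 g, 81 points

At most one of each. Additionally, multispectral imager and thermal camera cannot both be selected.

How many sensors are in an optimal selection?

The maximum data value within 864 g is 332.
For example acoustic recorder + multispectral imager + gimbal camera + gas sampler achieves it, using 841 g.
Every optimal selection uses 4 sensors.

4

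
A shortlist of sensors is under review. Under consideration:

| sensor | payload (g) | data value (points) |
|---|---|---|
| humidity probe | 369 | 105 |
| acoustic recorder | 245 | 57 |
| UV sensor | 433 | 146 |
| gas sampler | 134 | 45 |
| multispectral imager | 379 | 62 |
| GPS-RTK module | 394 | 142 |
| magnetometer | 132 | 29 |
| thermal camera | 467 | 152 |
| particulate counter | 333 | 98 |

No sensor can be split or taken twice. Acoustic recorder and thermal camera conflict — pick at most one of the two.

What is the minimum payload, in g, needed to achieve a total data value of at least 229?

Look for the lowest-payload combination reaching 229.
GPS-RTK module + particulate counter: 240 data value at 727 g.
Below 727 g the best achievable stays under 229.

727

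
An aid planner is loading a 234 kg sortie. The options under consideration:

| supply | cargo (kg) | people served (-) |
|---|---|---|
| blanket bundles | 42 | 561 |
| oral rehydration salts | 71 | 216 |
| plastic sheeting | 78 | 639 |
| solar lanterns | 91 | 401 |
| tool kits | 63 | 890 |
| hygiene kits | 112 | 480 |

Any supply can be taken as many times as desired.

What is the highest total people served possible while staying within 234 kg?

3231

Best packing: blanket bundles + 3×tool kits — 231 kg, 3231 total.
The spare 3 kg is too small for any remaining supply, and no exchange beats 3231.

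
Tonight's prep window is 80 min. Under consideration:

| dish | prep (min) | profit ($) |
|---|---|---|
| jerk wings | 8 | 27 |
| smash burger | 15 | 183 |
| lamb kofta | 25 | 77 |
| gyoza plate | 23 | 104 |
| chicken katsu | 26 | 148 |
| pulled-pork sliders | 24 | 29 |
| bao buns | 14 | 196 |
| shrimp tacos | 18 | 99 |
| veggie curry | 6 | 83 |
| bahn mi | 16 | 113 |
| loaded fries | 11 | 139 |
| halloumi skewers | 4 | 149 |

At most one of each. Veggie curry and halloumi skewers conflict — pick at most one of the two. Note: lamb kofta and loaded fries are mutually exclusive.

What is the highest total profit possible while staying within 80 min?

879

Taking smash burger + bao buns + shrimp tacos + bahn mi + loaded fries + halloumi skewers: 78 min used, 879 in profit.
No other feasible combination exceeds 879.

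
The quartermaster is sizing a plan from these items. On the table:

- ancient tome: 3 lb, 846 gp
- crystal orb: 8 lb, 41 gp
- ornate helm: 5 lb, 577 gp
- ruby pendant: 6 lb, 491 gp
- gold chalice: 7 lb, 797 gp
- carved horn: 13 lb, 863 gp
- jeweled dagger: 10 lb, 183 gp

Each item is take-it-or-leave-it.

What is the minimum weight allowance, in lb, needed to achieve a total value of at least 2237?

21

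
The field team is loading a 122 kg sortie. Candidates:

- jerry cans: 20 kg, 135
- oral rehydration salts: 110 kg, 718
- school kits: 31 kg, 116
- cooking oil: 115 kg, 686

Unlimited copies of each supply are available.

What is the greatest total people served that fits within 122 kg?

Density check — jerry cans 6.75, oral rehydration salts 6.53, cooking oil 5.97, school kits 3.74 are the best per kg.
Taking 6×jerry cans: 120 kg used, 810 in people served.
Nothing else within 122 kg beats 810.

810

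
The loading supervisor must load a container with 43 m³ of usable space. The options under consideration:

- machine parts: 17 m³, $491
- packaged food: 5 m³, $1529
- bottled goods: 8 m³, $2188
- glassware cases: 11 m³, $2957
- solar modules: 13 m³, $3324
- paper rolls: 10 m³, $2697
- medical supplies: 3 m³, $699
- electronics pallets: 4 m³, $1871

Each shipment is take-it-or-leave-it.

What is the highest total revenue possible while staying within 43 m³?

12378

Taking the top-ratio shipments first gives packaged food + bottled goods + glassware cases + paper rolls + medical supplies + electronics pallets for 11941 (41 m³).
Dropping bottled goods and medical supplies frees 11 m³; slotting in solar modules (13 m³) lifts the total to 12378 at 43 m³.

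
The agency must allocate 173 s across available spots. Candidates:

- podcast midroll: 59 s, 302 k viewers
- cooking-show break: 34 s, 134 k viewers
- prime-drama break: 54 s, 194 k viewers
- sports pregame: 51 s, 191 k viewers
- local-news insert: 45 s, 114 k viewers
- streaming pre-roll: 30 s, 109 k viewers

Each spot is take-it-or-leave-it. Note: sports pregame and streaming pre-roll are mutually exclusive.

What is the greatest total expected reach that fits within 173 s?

687

Density check — podcast midroll 5.12, cooking-show break 3.94, sports pregame 3.75 are the best per s.
Filling by ratio: podcast midroll + cooking-show break + sports pregame for 627, with 29 s left unused.
Dropping cooking-show break frees 34 s; slotting in prime-drama break (54 s) lifts the total to 687 at 164 s.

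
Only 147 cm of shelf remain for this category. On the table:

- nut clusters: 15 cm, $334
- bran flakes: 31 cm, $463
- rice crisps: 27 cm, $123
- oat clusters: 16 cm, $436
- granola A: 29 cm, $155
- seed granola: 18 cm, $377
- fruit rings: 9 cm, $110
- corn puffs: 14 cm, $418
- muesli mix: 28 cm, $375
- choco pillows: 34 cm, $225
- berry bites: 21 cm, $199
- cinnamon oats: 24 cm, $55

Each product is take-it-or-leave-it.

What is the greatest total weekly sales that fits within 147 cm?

2602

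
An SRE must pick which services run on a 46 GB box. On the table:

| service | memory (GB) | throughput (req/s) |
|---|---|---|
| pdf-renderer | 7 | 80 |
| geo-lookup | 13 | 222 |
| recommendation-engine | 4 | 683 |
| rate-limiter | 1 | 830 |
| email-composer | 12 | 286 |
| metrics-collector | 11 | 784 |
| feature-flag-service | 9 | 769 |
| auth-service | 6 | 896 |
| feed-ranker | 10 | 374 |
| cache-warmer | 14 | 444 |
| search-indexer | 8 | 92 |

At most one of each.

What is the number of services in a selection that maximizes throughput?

6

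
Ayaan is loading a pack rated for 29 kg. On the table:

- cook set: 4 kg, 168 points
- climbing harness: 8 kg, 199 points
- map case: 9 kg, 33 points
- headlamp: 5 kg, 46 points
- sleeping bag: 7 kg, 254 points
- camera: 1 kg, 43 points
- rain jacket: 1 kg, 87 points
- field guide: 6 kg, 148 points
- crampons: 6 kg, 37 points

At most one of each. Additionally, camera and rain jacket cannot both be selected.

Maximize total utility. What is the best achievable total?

Best packing: cook set + climbing harness + sleeping bag + rain jacket + field guide — 26 kg, 856 total.
The closest alternative, cook set + climbing harness + sleeping bag + camera + field guide, reaches only 812.

856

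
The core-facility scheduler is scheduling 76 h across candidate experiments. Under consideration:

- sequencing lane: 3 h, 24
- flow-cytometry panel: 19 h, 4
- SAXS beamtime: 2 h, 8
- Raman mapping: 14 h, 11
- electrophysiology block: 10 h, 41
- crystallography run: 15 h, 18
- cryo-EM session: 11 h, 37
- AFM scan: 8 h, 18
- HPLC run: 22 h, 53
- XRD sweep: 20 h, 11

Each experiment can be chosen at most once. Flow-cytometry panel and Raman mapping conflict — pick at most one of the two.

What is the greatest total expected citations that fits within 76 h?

Sequencing lane + SAXS beamtime + electrophysiology block + crystallography run + cryo-EM session + AFM scan + HPLC run uses 71 of the 76 h and totals 199.
An exhaustive check of the 1024 subsets confirms 199.

199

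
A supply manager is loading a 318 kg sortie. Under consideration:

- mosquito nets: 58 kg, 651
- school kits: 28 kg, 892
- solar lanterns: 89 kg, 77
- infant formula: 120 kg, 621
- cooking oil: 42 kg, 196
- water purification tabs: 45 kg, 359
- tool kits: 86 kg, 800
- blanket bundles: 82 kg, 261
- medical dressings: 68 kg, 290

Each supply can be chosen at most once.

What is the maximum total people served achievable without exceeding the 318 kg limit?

Taking the top-ratio supplies first gives mosquito nets + school kits + cooking oil + water purification tabs + tool kits for 2898 (259 kg).
Dropping cooking oil frees 42 kg; slotting in medical dressings (68 kg) lifts the total to 2992 at 285 kg.

2992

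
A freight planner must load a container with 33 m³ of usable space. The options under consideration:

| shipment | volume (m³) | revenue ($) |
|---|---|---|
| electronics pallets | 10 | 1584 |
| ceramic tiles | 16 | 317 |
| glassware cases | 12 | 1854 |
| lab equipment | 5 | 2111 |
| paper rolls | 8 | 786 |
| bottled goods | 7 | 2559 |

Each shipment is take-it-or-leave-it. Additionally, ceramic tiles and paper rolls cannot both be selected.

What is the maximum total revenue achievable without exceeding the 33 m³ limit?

7310

By revenue per m³: lab equipment 422.20, bottled goods 365.57, electronics pallets 158.40 lead.
Taking the top-ratio shipments first gives electronics pallets + lab equipment + paper rolls + bottled goods for 7040 (30 m³).
Replace electronics pallets with glassware cases: the trade gains 270 net, giving 7310 at 32 m³.
No other feasible combination exceeds 7310.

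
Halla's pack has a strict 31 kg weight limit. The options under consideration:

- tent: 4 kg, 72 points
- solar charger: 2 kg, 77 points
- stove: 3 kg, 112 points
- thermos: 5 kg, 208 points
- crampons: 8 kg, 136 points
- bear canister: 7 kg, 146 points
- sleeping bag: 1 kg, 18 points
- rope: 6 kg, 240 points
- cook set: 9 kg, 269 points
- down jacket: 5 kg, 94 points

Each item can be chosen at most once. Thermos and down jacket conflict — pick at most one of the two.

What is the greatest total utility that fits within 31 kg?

Best packing: tent + solar charger + stove + thermos + sleeping bag + rope + cook set — 30 kg, 996 total.
The spare 1 kg is too small for any remaining item, and no feasible exchange beats 996.

996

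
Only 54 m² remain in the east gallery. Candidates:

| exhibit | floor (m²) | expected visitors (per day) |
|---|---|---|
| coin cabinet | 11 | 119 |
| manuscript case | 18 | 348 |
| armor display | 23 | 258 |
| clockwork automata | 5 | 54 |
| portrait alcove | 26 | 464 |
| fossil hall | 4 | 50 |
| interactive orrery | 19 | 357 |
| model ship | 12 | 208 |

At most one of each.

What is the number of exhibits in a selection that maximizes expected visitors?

4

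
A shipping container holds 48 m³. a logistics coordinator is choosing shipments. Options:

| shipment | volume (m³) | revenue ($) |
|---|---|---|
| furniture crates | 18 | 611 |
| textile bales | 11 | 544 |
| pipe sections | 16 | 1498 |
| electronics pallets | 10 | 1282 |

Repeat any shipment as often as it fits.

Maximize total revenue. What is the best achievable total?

Taking the top-ratio shipments first gives 4×electronics pallets for 5128 (40 m³).
Dropping electronics pallets frees 10 m³; slotting in pipe sections (16 m³) lifts the total to 5344 at 46 m³.
That's the maximum — no swap from here does better than 5344.

5344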